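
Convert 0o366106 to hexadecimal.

0x1EC46

Each octal digit is 3 bits: 3=011 6=110 6=110 1=001 0=000 6=110.
Group the bits into nibbles: 0001 1110 1100 0100 0110 → 1EC46.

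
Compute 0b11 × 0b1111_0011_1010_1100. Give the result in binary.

0b101101101100000100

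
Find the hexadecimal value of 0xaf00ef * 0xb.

0x7850a45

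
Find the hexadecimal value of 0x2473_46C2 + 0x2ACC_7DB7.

0x4F3FC479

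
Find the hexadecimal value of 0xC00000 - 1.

0xBFFFFF

The trailing 5 digits are 0, so subtracting 1 borrows through: they become F and the next digit up decrements.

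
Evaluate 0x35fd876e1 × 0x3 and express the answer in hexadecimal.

0xa1f8964a3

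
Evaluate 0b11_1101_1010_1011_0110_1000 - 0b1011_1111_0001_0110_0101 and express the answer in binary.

0b1100011011101000000011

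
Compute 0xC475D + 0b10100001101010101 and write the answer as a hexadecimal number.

0xD8AB2

0b10100001101010101 = 0x14355 in hexadecimal.
Add column by column in base 16, right to left:
  D+5 = 2 carry 1
  5+5+1 = B
  7+3 = A
  4+4 = 8
  C+1 = D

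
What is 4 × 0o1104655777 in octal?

Multiply each base-8 digit by 4, carrying:
  7×4 = 28 → write 4 carry 3
  7×4+3 = 31 → write 7 carry 3
  7×4+3 = 31 → write 7 carry 3
  5×4+3 = 23 → write 7 carry 2
  5×4+2 = 22 → write 6 carry 2
  6×4+2 = 26 → write 2 carry 3
  4×4+3 = 19 → write 3 carry 2
  0×4+2 = 2 → write 2
  1×4 = 4 → write 4
  1×4 = 4 → write 4

0o4423267774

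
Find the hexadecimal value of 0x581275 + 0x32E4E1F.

0x3866094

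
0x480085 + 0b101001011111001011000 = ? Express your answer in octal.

0o27137335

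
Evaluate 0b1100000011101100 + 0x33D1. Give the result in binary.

0b1111010010111101

0x33D1 = 0b11001111010001 in binary.
Add column by column in base 2, right to left:
  0+1 = 1
  0+0 = 0
  1+0 = 1
  1+0 = 1
  0+1 = 1
  1+0 = 1
  1+1 = 0 carry 1
  1+1+1 = 1 carry 1
  0+1+1 = 0 carry 1
  0+1+1 = 0 carry 1
  0+0+1 = 1
  0+0 = 0
  0+1 = 1
  0+1 = 1
  1+0 = 1
  1+0 = 1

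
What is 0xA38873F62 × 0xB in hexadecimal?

0x706DCFB936

Multiply each base-16 digit by 11, carrying:
  2×11 = 22 → write 6 carry 1
  6×11+1 = 67 → write 3 carry 4
  F×11+4 = 169 → write 9 carry 10
  3×11+10 = 43 → write B carry 2
  7×11+2 = 79 → write F carry 4
  8×11+4 = 92 → write C carry 5
  8×11+5 = 93 → write D carry 5
  3×11+5 = 38 → write 6 carry 2
  A×11+2 = 112 → write 0 carry 7
  remaining carry: 7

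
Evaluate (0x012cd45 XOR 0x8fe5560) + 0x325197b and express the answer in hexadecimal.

First 0x012cd45 XOR 0x8fe5560 = 0x8ec9825.
Add column by column in base 16, right to left:
  5+b = 0 carry 1
  2+7+1 = a
  8+9 = 1 carry 1
  9+1+1 = b
  c+5 = 1 carry 1
  e+2+1 = 1 carry 1
  8+3+1 = c

0xc11b1a0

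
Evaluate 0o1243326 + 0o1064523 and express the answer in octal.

0o2330051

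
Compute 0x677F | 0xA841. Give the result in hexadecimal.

OR each hex digit independently (no carries):
  6|A=E, 7|8=F, 7|4=7, F|1=F

0xEF7F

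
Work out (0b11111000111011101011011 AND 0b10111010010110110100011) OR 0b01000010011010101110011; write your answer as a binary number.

0b11111010011010101110011

0b11111000111011101011011 AND 0b10111010010110110100011 = 0b10111000010010100000011.
Then OR with 0b01000010011010101110011.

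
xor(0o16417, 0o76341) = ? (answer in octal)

0o60756

XOR each oct digit independently (no carries):
  1^7=6, 6^6=0, 4^3=7, 1^4=5, 7^1=6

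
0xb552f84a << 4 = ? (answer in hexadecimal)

0xb552f84a0

Shifting left by 4 bits = 1 hex digit: append 1 zero.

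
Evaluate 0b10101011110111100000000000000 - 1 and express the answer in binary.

0b10101011110111011111111111111

The trailing 14 digits are 0, so subtracting 1 borrows through: they become 1 and the next digit up decrements.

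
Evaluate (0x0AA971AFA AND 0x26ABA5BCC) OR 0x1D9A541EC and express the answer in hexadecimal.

0x1FBB75BEC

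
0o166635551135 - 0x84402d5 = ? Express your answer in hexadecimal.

0x3ae32cf88

0o166635551135 = 0x3b676d25d in hexadecimal.
Subtract column by column in base 16:
  d-5 → 8
  5-d → 8 (borrow)
  2-2-1 → f (borrow)
  d-0-1 → c
  6-4 → 2
  7-4 → 3
  6-8 → e (borrow)
  b-0-1 → a
  3-0 → 3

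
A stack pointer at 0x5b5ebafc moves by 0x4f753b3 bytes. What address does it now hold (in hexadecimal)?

0x60560eaf

Add column by column in base 16, right to left:
  c+3 = f
  f+b = a carry 1
  a+3+1 = e
  b+5 = 0 carry 1
  e+7+1 = 6 carry 1
  5+f+1 = 5 carry 1
  b+4+1 = 0 carry 1
  5+0+1 = 6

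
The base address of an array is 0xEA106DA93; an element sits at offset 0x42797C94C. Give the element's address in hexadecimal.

Add column by column in base 16, right to left:
  3+C = F
  9+4 = D
  A+9 = 3 carry 1
  D+C+1 = A carry 1
  6+7+1 = E
  0+9 = 9
  1+7 = 8
  A+2 = C
  E+4 = 2 carry 1
  final carry 1

0x12C89EA3DF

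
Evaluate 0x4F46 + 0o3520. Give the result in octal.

0x4F46 = 0o47506 in octal.
Add column by column in base 8, right to left:
  6+0 = 6
  0+2 = 2
  5+5 = 2 carry 1
  7+3+1 = 3 carry 1
  4+0+1 = 5

0o53226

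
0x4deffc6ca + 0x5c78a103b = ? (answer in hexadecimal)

0xaa689d705

Add column by column in base 16, right to left:
  a+b = 5 carry 1
  c+3+1 = 0 carry 1
  6+0+1 = 7
  c+1 = d
  f+a = 9 carry 1
  f+8+1 = 8 carry 1
  e+7+1 = 6 carry 1
  d+c+1 = a carry 1
  4+5+1 = a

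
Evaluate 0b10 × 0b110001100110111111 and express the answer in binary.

0b1100011001101111110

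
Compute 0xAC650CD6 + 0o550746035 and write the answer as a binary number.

0xAC650CD6 = 0b10101100011001010000110011010110 in binary.
0o550746035 = 0b101101000111100110000011101 in binary.
Add column by column in base 2, right to left:
  0+1 = 1
  1+0 = 1
  1+1 = 0 carry 1
  0+1+1 = 0 carry 1
  1+1+1 = 1 carry 1
  0+0+1 = 1
  1+0 = 1
  1+0 = 1
  0+0 = 0
  0+0 = 0
  1+1 = 0 carry 1
  1+1+1 = 1 carry 1
  0+0+1 = 1
  0+0 = 0
  0+1 = 1
  0+1 = 1
  1+1 = 0 carry 1
  0+1+1 = 0 carry 1
  1+0+1 = 0 carry 1
  0+0+1 = 1
  0+0 = 0
  1+1 = 0 carry 1
  1+0+1 = 0 carry 1
  0+1+1 = 0 carry 1
  0+1+1 = 0 carry 1
  0+0+1 = 1
  1+1 = 0 carry 1
  1+0+1 = 0 carry 1
  0+0+1 = 1
  1+0 = 1
  0+0 = 0
  1+0 = 1

0b10110010000010001101100011110011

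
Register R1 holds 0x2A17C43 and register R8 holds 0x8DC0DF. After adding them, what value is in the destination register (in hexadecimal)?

Add column by column in base 16, right to left:
  3+F = 2 carry 1
  4+D+1 = 2 carry 1
  C+0+1 = D
  7+C = 3 carry 1
  1+D+1 = F
  A+8 = 2 carry 1
  2+0+1 = 3

0x32F3D22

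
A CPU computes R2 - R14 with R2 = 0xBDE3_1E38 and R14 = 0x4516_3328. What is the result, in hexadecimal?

Subtract column by column in base 16:
  8-8 → 0
  3-2 → 1
  E-3 → B
  1-3 → E (borrow)
  3-6-1 → C (borrow)
  E-1-1 → C
  D-5 → 8
  B-4 → 7

0x78CCEB10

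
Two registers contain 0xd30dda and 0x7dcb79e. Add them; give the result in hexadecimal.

0x8afc578

Add column by column in base 16, right to left:
  a+e = 8 carry 1
  d+9+1 = 7 carry 1
  d+7+1 = 5 carry 1
  0+b+1 = c
  3+c = f
  d+d = a carry 1
  0+7+1 = 8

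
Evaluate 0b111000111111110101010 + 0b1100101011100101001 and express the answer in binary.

0b1000101101011011010011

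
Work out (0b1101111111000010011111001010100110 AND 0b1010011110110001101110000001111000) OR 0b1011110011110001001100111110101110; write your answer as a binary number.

0b1101111111000010011111001010100110 AND 0b1010011110110001101110000001111000 = 0b1000011110000000001110000000100000.
Then OR with 0b1011110011110001001100111110101110.

0b1011111111110001001110111110101110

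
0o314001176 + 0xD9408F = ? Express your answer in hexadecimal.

0o314001176 = 0x330027E in hexadecimal.
Add column by column in base 16, right to left:
  E+F = D carry 1
  7+8+1 = 0 carry 1
  2+0+1 = 3
  0+4 = 4
  0+9 = 9
  3+D = 0 carry 1
  3+0+1 = 4

0x409430D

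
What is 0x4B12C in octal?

Expand each hex digit to 4 bits: 4=0100 B=1011 1=0001 2=0010 C=1100.
Group the bits in threes: 001 001 011 000 100 101 100 → 1130454.

0o1130454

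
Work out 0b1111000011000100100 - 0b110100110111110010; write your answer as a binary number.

Subtract column by column in base 2:
  0-0 → 0
  0-1 → 1 (borrow)
  1-0-1 → 0
  0-0 → 0
  0-1 → 1 (borrow)
  1-1-1 → 1 (borrow)
  0-1-1 → 0 (borrow)
  0-1-1 → 0 (borrow)
  0-1-1 → 0 (borrow)
  1-0-1 → 0
  1-1 → 0
  0-1 → 1 (borrow)
  0-0-1 → 1 (borrow)
  0-0-1 → 1 (borrow)
  0-1-1 → 0 (borrow)
  1-0-1 → 0
  1-1 → 0
  1-1 → 0
  1-0 → 1

0b1000011100000110010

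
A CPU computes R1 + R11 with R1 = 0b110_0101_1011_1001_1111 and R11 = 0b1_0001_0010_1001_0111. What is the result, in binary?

Add column by column in base 2, right to left:
  1+1 = 0 carry 1
  1+1+1 = 1 carry 1
  1+1+1 = 1 carry 1
  1+0+1 = 0 carry 1
  1+1+1 = 1 carry 1
  0+0+1 = 1
  0+0 = 0
  1+1 = 0 carry 1
  1+0+1 = 0 carry 1
  1+1+1 = 1 carry 1
  0+0+1 = 1
  1+0 = 1
  1+1 = 0 carry 1
  0+0+1 = 1
  1+0 = 1
  0+0 = 0
  0+1 = 1
  1+0 = 1
  1+0 = 1

0b1110110111000110110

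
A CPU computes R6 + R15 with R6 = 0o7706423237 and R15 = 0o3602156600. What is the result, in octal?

Add column by column in base 8, right to left:
  7+0 = 7
  3+0 = 3
  2+6 = 0 carry 1
  3+6+1 = 2 carry 1
  2+5+1 = 0 carry 1
  4+1+1 = 6
  6+2 = 0 carry 1
  0+0+1 = 1
  7+6 = 5 carry 1
  7+3+1 = 3 carry 1
  final carry 1

0o13510602037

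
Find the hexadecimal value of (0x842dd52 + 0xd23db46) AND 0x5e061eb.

0x5602088

Add column by column in base 16, right to left:
  2+6 = 8
  5+4 = 9
  d+b = 8 carry 1
  d+d+1 = b carry 1
  2+3+1 = 6
  4+2 = 6
  8+d = 5 carry 1
  final carry 1
Sum = 0x1566b898; now AND with 0x5e061eb:
  1&0=0, 5&5=5, 6&e=6, 6&0=0, b&6=2, 8&1=0, 9&e=8, 8&b=8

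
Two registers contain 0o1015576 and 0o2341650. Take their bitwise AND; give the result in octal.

AND each oct digit independently (no carries):
  1&2=0, 0&3=0, 1&4=0, 5&1=1, 5&6=4, 7&5=5, 6&0=0

0o0001450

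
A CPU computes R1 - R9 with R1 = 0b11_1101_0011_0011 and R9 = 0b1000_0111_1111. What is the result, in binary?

0b11010010110100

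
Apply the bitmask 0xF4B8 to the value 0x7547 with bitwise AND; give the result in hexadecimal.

0x7400

AND each hex digit independently (no carries):
  7&F=7, 5&4=4, 4&B=0, 7&8=0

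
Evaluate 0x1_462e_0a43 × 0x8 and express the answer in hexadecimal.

0xa31705218

Multiply each base-16 digit by 8, carrying:
  3×8 = 24 → write 8 carry 1
  4×8+1 = 33 → write 1 carry 2
  a×8+2 = 82 → write 2 carry 5
  0×8+5 = 5 → write 5
  e×8 = 112 → write 0 carry 7
  2×8+7 = 23 → write 7 carry 1
  6×8+1 = 49 → write 1 carry 3
  4×8+3 = 35 → write 3 carry 2
  1×8+2 = 10 → write a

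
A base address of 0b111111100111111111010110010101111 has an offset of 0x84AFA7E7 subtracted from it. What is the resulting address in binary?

0b101111000010100000000010011001000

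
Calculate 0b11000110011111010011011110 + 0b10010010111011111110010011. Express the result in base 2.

0b101011001011011010001110001

Add column by column in base 2, right to left:
  0+1 = 1
  1+1 = 0 carry 1
  1+0+1 = 0 carry 1
  1+0+1 = 0 carry 1
  1+1+1 = 1 carry 1
  0+0+1 = 1
  1+0 = 1
  1+1 = 0 carry 1
  0+1+1 = 0 carry 1
  0+1+1 = 0 carry 1
  1+1+1 = 1 carry 1
  0+1+1 = 0 carry 1
  1+1+1 = 1 carry 1
  1+1+1 = 1 carry 1
  1+0+1 = 0 carry 1
  1+1+1 = 1 carry 1
  1+1+1 = 1 carry 1
  0+1+1 = 0 carry 1
  0+0+1 = 1
  1+1 = 0 carry 1
  1+0+1 = 0 carry 1
  0+0+1 = 1
  0+1 = 1
  0+0 = 0
  1+0 = 1
  1+1 = 0 carry 1
  final carry 1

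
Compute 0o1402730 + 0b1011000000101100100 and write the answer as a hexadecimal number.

0o1402730 = 0x605d8 in hexadecimal.
0b1011000000101100100 = 0x58164 in hexadecimal.
Add column by column in base 16, right to left:
  8+4 = c
  d+6 = 3 carry 1
  5+1+1 = 7
  0+8 = 8
  6+5 = b

0xb873c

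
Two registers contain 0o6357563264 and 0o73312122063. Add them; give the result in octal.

0o101671705347

Add column by column in base 8, right to left:
  4+3 = 7
  6+6 = 4 carry 1
  2+0+1 = 3
  3+2 = 5
  6+2 = 0 carry 1
  5+1+1 = 7
  7+2 = 1 carry 1
  5+1+1 = 7
  3+3 = 6
  6+3 = 1 carry 1
  0+7+1 = 0 carry 1
  final carry 1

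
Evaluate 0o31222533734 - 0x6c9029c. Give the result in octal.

0x6c9029c = 0o662201234 in octal.
Subtract column by column in base 8:
  4-4 → 0
  3-3 → 0
  7-2 → 5
  3-1 → 2
  3-0 → 3
  5-2 → 3
  2-2 → 0
  2-6 → 4 (borrow)
  2-6-1 → 3 (borrow)
  1-0-1 → 0
  3-0 → 3

0o30340332500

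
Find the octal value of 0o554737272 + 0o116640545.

0o673600037

Add column by column in base 8, right to left:
  2+5 = 7
  7+4 = 3 carry 1
  2+5+1 = 0 carry 1
  7+0+1 = 0 carry 1
  3+4+1 = 0 carry 1
  7+6+1 = 6 carry 1
  4+6+1 = 3 carry 1
  5+1+1 = 7
  5+1 = 6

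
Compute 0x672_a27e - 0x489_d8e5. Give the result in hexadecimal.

0x1e8c999

Subtract column by column in base 16:
  e-5 → 9
  7-e → 9 (borrow)
  2-8-1 → 9 (borrow)
  a-d-1 → c (borrow)
  2-9-1 → 8 (borrow)
  7-8-1 → e (borrow)
  6-4-1 → 1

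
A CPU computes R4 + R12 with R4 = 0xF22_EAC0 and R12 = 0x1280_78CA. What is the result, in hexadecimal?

0x21A3638A

Add column by column in base 16, right to left:
  0+A = A
  C+C = 8 carry 1
  A+8+1 = 3 carry 1
  E+7+1 = 6 carry 1
  2+0+1 = 3
  2+8 = A
  F+2 = 1 carry 1
  0+1+1 = 2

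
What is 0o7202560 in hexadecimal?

Each octal digit is 3 bits: 7=111 2=010 0=000 2=010 5=101 6=110 0=000.
Group the bits into nibbles: 0001 1101 0000 0101 0111 0000 → 1d0570.

0x1d0570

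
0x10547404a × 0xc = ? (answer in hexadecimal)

Multiply each base-16 digit by 12, carrying:
  a×12 = 120 → write 8 carry 7
  4×12+7 = 55 → write 7 carry 3
  0×12+3 = 3 → write 3
  4×12 = 48 → write 0 carry 3
  7×12+3 = 87 → write 7 carry 5
  4×12+5 = 53 → write 5 carry 3
  5×12+3 = 63 → write f carry 3
  0×12+3 = 3 → write 3
  1×12 = 12 → write c

0xc3f570378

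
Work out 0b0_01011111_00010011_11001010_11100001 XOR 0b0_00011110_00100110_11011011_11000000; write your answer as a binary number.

XOR bit by bit (1 where the bits differ):
  001011111000100111100101011100001
^ 000011110001001101101101111000000
= 001000001001101010001000100100001

0b001000001001101010001000100100001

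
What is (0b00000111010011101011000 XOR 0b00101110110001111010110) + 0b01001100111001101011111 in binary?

First 0b00000111010011101011000 XOR 0b00101110110001111010110 = 0b00101001100010010001110.
Add column by column in base 2, right to left:
  0+1 = 1
  1+1 = 0 carry 1
  1+1+1 = 1 carry 1
  1+1+1 = 1 carry 1
  0+1+1 = 0 carry 1
  0+0+1 = 1
  0+1 = 1
  1+0 = 1
  0+1 = 1
  0+1 = 1
  1+0 = 1
  0+0 = 0
  0+1 = 1
  0+1 = 1
  1+1 = 0 carry 1
  1+0+1 = 0 carry 1
  0+0+1 = 1
  0+1 = 1
  1+1 = 0 carry 1
  0+0+1 = 1
  1+0 = 1
  0+1 = 1

0b1110110011011111101101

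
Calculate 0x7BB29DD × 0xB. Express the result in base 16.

Multiply each base-16 digit by 11, carrying:
  D×11 = 143 → write F carry 8
  D×11+8 = 151 → write 7 carry 9
  9×11+9 = 108 → write C carry 6
  2×11+6 = 28 → write C carry 1
  B×11+1 = 122 → write A carry 7
  B×11+7 = 128 → write 0 carry 8
  7×11+8 = 85 → write 5 carry 5
  remaining carry: 5

0x550ACC7F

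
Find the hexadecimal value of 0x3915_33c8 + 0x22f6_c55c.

0x5c0bf924

Add column by column in base 16, right to left:
  8+c = 4 carry 1
  c+5+1 = 2 carry 1
  3+5+1 = 9
  3+c = f
  5+6 = b
  1+f = 0 carry 1
  9+2+1 = c
  3+2 = 5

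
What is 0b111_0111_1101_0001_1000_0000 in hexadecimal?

0x77d180

Group the bits into nibbles: 0111 0111 1101 0001 1000 0000 → 77d180.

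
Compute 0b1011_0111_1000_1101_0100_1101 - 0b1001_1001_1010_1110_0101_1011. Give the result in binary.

0b111011101111011110010

Subtract column by column in base 2:
  1-1 → 0
  0-1 → 1 (borrow)
  1-0-1 → 0
  1-1 → 0
  0-1 → 1 (borrow)
  0-0-1 → 1 (borrow)
  1-1-1 → 1 (borrow)
  0-0-1 → 1 (borrow)
  1-0-1 → 0
  0-1 → 1 (borrow)
  1-1-1 → 1 (borrow)
  1-1-1 → 1 (borrow)
  0-0-1 → 1 (borrow)
  0-1-1 → 0 (borrow)
  0-0-1 → 1 (borrow)
  1-1-1 → 1 (borrow)
  1-1-1 → 1 (borrow)
  1-0-1 → 0
  1-0 → 1
  0-1 → 1 (borrow)
  1-1-1 → 1 (borrow)
  1-0-1 → 0
  0-0 → 0
  1-1 → 0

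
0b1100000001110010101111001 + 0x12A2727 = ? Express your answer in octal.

0o252606240

0b1100000001110010101111001 = 0o140162571 in octal.
0x12A2727 = 0o112423447 in octal.
Add column by column in base 8, right to left:
  1+7 = 0 carry 1
  7+4+1 = 4 carry 1
  5+4+1 = 2 carry 1
  2+3+1 = 6
  6+2 = 0 carry 1
  1+4+1 = 6
  0+2 = 2
  4+1 = 5
  1+1 = 2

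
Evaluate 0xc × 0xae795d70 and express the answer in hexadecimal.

0x82db06140

Multiply each base-16 digit by 12, carrying:
  0×12 = 0 → write 0
  7×12 = 84 → write 4 carry 5
  d×12+5 = 161 → write 1 carry 10
  5×12+10 = 70 → write 6 carry 4
  9×12+4 = 112 → write 0 carry 7
  7×12+7 = 91 → write b carry 5
  e×12+5 = 173 → write d carry 10
  a×12+10 = 130 → write 2 carry 8
  remaining carry: 8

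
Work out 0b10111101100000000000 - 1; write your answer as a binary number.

The trailing 11 digits are 0, so subtracting 1 borrows through: they become 1 and the next digit up decrements.

0b10111101011111111111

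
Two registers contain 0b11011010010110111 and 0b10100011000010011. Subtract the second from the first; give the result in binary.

Subtract column by column in base 2:
  1-1 → 0
  1-1 → 0
  1-0 → 1
  0-0 → 0
  1-1 → 0
  1-0 → 1
  0-0 → 0
  1-0 → 1
  0-0 → 0
  0-1 → 1 (borrow)
  1-1-1 → 1 (borrow)
  0-0-1 → 1 (borrow)
  1-0-1 → 0
  1-0 → 1
  0-1 → 1 (borrow)
  1-0-1 → 0
  1-1 → 0

0b110111010100100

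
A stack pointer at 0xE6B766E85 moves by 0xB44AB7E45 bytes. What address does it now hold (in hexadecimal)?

Add column by column in base 16, right to left:
  5+5 = A
  8+4 = C
  E+E = C carry 1
  6+7+1 = E
  6+B = 1 carry 1
  7+A+1 = 2 carry 1
  B+4+1 = 0 carry 1
  6+4+1 = B
  E+B = 9 carry 1
  final carry 1

0x19B021ECCA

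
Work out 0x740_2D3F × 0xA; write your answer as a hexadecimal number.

0x4881C476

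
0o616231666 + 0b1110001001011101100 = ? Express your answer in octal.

0b1110001001011101100 = 0o1611354 in octal.
Add column by column in base 8, right to left:
  6+4 = 2 carry 1
  6+5+1 = 4 carry 1
  6+3+1 = 2 carry 1
  1+1+1 = 3
  3+1 = 4
  2+6 = 0 carry 1
  6+1+1 = 0 carry 1
  1+0+1 = 2
  6+0 = 6

0o620043242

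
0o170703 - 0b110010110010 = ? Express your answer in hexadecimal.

0o170703 = 0xF1C3 in hexadecimal.
0b110010110010 = 0xCB2 in hexadecimal.
Subtract column by column in base 16:
  3-2 → 1
  C-B → 1
  1-C → 5 (borrow)
  F-0-1 → E

0xE511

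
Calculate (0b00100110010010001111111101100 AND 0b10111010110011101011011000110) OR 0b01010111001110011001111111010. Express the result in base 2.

0b1110111011110011011111111110

0b00100110010010001111111101100 AND 0b10111010110011101011011000110 = 0b00100010010010001011011000100.
Then OR with 0b01010111001110011001111111010.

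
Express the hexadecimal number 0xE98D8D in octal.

Expand each hex digit to 4 bits: E=1110 9=1001 8=1000 D=1101 8=1000 D=1101.
Group the bits in threes: 111 010 011 000 110 110 001 101 → 72306615.

0o72306615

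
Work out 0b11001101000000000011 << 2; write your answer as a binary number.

Left shift by 2: append 2 zero bits.

0b1100110100000000001100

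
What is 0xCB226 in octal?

0o3131046

Expand each hex digit to 4 bits: C=1100 B=1011 2=0010 2=0010 6=0110.
Group the bits in threes: 011 001 011 001 000 100 110 → 3131046.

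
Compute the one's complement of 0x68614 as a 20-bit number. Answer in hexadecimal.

0x979EB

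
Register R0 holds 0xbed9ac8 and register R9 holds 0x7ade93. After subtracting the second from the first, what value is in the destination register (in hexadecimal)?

0xb72bc35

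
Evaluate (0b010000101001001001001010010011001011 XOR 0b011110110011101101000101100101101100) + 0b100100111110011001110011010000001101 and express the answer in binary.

First 0b010000101001001001001010010011001011 XOR 0b011110110011101101000101100101101100 = 0b001110011010100100001111110110100111.
Add column by column in base 2, right to left:
  1+1 = 0 carry 1
  1+0+1 = 0 carry 1
  1+1+1 = 1 carry 1
  0+1+1 = 0 carry 1
  0+0+1 = 1
  1+0 = 1
  0+0 = 0
  1+0 = 1
  1+0 = 1
  0+0 = 0
  1+1 = 0 carry 1
  1+0+1 = 0 carry 1
  1+1+1 = 1 carry 1
  1+1+1 = 1 carry 1
  1+0+1 = 0 carry 1
  1+0+1 = 0 carry 1
  0+1+1 = 0 carry 1
  0+1+1 = 0 carry 1
  0+1+1 = 0 carry 1
  0+0+1 = 1
  1+0 = 1
  0+1 = 1
  0+1 = 1
  1+0 = 1
  0+0 = 0
  1+1 = 0 carry 1
  0+1+1 = 0 carry 1
  1+1+1 = 1 carry 1
  1+1+1 = 1 carry 1
  0+1+1 = 0 carry 1
  0+0+1 = 1
  1+0 = 1
  1+1 = 0 carry 1
  1+0+1 = 0 carry 1
  0+0+1 = 1
  0+1 = 1

0b110011011000111110000011000110110100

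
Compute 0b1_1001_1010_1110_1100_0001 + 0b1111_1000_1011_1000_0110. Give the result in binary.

0b1010010011101001000111

Add column by column in base 2, right to left:
  1+0 = 1
  0+1 = 1
  0+1 = 1
  0+0 = 0
  0+0 = 0
  0+0 = 0
  1+0 = 1
  1+1 = 0 carry 1
  0+1+1 = 0 carry 1
  1+1+1 = 1 carry 1
  1+0+1 = 0 carry 1
  1+1+1 = 1 carry 1
  0+0+1 = 1
  1+0 = 1
  0+0 = 0
  1+1 = 0 carry 1
  1+1+1 = 1 carry 1
  0+1+1 = 0 carry 1
  0+1+1 = 0 carry 1
  1+1+1 = 1 carry 1
  1+0+1 = 0 carry 1
  final carry 1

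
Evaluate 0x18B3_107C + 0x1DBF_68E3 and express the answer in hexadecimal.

0x3672795F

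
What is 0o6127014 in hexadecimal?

Each octal digit is 3 bits: 6=110 1=001 2=010 7=111 0=000 1=001 4=100.
Group the bits into nibbles: 0001 1000 1010 1110 0000 1100 → 18AE0C.

0x18AE0C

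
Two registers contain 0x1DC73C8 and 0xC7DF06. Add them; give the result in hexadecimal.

0x2A452CE

Add column by column in base 16, right to left:
  8+6 = E
  C+0 = C
  3+F = 2 carry 1
  7+D+1 = 5 carry 1
  C+7+1 = 4 carry 1
  D+C+1 = A carry 1
  1+0+1 = 2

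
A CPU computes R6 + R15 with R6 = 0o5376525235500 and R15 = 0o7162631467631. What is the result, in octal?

0o14561356725331

Add column by column in base 8, right to left:
  0+1 = 1
  0+3 = 3
  5+6 = 3 carry 1
  5+7+1 = 5 carry 1
  3+6+1 = 2 carry 1
  2+4+1 = 7
  5+1 = 6
  2+3 = 5
  5+6 = 3 carry 1
  6+2+1 = 1 carry 1
  7+6+1 = 6 carry 1
  3+1+1 = 5
  5+7 = 4 carry 1
  final carry 1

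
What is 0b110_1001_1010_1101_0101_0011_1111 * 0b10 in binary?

0b1101001101011010101001111110

Multiply each base-2 digit by 2, carrying:
  1×2 = 2 → write 0 carry 1
  1×2+1 = 3 → write 1 carry 1
  1×2+1 = 3 → write 1 carry 1
  1×2+1 = 3 → write 1 carry 1
  1×2+1 = 3 → write 1 carry 1
  1×2+1 = 3 → write 1 carry 1
  0×2+1 = 1 → write 1
  0×2 = 0 → write 0
  1×2 = 2 → write 0 carry 1
  0×2+1 = 1 → write 1
  1×2 = 2 → write 0 carry 1
  0×2+1 = 1 → write 1
  1×2 = 2 → write 0 carry 1
  0×2+1 = 1 → write 1
  1×2 = 2 → write 0 carry 1
  1×2+1 = 3 → write 1 carry 1
  0×2+1 = 1 → write 1
  1×2 = 2 → write 0 carry 1
  0×2+1 = 1 → write 1
  1×2 = 2 → write 0 carry 1
  1×2+1 = 3 → write 1 carry 1
  0×2+1 = 1 → write 1
  0×2 = 0 → write 0
  1×2 = 2 → write 0 carry 1
  0×2+1 = 1 → write 1
  1×2 = 2 → write 0 carry 1
  1×2+1 = 3 → write 1 carry 1
  remaining carry: 1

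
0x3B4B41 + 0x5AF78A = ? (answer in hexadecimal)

Add column by column in base 16, right to left:
  1+A = B
  4+8 = C
  B+7 = 2 carry 1
  4+F+1 = 4 carry 1
  B+A+1 = 6 carry 1
  3+5+1 = 9

0x9642CB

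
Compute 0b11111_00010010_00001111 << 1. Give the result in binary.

Left shift by 1: append 1 zero bit.

0b1111100010010000011110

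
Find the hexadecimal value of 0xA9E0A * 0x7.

Multiply each base-16 digit by 7, carrying:
  A×7 = 70 → write 6 carry 4
  0×7+4 = 4 → write 4
  E×7 = 98 → write 2 carry 6
  9×7+6 = 69 → write 5 carry 4
  A×7+4 = 74 → write A carry 4
  remaining carry: 4

0x4A5246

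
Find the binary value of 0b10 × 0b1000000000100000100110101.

Multiply each base-2 digit by 2, carrying:
  1×2 = 2 → write 0 carry 1
  0×2+1 = 1 → write 1
  1×2 = 2 → write 0 carry 1
  0×2+1 = 1 → write 1
  1×2 = 2 → write 0 carry 1
  1×2+1 = 3 → write 1 carry 1
  0×2+1 = 1 → write 1
  0×2 = 0 → write 0
  1×2 = 2 → write 0 carry 1
  0×2+1 = 1 → write 1
  0×2 = 0 → write 0
  0×2 = 0 → write 0
  0×2 = 0 → write 0
  0×2 = 0 → write 0
  1×2 = 2 → write 0 carry 1
  0×2+1 = 1 → write 1
  0×2 = 0 → write 0
  0×2 = 0 → write 0
  0×2 = 0 → write 0
  0×2 = 0 → write 0
  0×2 = 0 → write 0
  0×2 = 0 → write 0
  0×2 = 0 → write 0
  0×2 = 0 → write 0
  1×2 = 2 → write 0 carry 1
  remaining carry: 1

0b10000000001000001001101010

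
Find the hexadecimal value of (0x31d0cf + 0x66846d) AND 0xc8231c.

0x88011c

Add column by column in base 16, right to left:
  f+d = c carry 1
  c+6+1 = 3 carry 1
  0+4+1 = 5
  d+8 = 5 carry 1
  1+6+1 = 8
  3+6 = 9
Sum = 0x98553c; now AND with 0xc8231c:
  9&c=8, 8&8=8, 5&2=0, 5&3=1, 3&1=1, c&c=c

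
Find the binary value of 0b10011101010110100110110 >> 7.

Right shift by 7: drop the 7 least-significant bits.

0b1001110101011010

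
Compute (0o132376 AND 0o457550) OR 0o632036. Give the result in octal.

0o632176

0o132376 AND 0o457550 = 0o012150.
Then OR with 0o632036.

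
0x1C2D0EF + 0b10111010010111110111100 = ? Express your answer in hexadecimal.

0b10111010010111110111100 = 0x5D2FBC in hexadecimal.
Add column by column in base 16, right to left:
  F+C = B carry 1
  E+B+1 = A carry 1
  0+F+1 = 0 carry 1
  D+2+1 = 0 carry 1
  2+D+1 = 0 carry 1
  C+5+1 = 2 carry 1
  1+0+1 = 2

0x22000AB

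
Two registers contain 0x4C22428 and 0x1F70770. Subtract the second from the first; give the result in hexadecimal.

0x2CB1CB8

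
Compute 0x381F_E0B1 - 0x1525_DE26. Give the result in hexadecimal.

Subtract column by column in base 16:
  1-6 → B (borrow)
  B-2-1 → 8
  0-E → 2 (borrow)
  E-D-1 → 0
  F-5 → A
  1-2 → F (borrow)
  8-5-1 → 2
  3-1 → 2

0x22FA028B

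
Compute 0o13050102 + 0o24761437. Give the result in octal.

0o40031541

Add column by column in base 8, right to left:
  2+7 = 1 carry 1
  0+3+1 = 4
  1+4 = 5
  0+1 = 1
  5+6 = 3 carry 1
  0+7+1 = 0 carry 1
  3+4+1 = 0 carry 1
  1+2+1 = 4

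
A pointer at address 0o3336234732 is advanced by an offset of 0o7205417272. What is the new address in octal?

0o12543654224

Add column by column in base 8, right to left:
  2+2 = 4
  3+7 = 2 carry 1
  7+2+1 = 2 carry 1
  4+7+1 = 4 carry 1
  3+1+1 = 5
  2+4 = 6
  6+5 = 3 carry 1
  3+0+1 = 4
  3+2 = 5
  3+7 = 2 carry 1
  final carry 1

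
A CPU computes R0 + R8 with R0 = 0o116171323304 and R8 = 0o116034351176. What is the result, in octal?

0o234225674502

Add column by column in base 8, right to left:
  4+6 = 2 carry 1
  0+7+1 = 0 carry 1
  3+1+1 = 5
  3+1 = 4
  2+5 = 7
  3+3 = 6
  1+4 = 5
  7+3 = 2 carry 1
  1+0+1 = 2
  6+6 = 4 carry 1
  1+1+1 = 3
  1+1 = 2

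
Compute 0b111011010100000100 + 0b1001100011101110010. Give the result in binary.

0b10000111110001110110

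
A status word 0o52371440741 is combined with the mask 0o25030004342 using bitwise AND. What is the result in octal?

AND each oct digit independently (no carries):
  5&2=0, 2&5=0, 3&0=0, 7&3=3, 1&0=0, 4&0=0, 4&0=0, 0&4=0, 7&3=3, 4&4=4, 1&2=0

0o00030000340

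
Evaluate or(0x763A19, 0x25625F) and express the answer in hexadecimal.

0x777A5F

OR each hex digit independently (no carries):
  7|2=7, 6|5=7, 3|6=7, A|2=A, 1|5=5, 9|F=F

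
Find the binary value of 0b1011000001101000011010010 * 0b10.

0b10110000011010000110100100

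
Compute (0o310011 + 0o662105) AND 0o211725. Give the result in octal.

Add column by column in base 8, right to left:
  1+5 = 6
  1+0 = 1
  0+1 = 1
  0+2 = 2
  1+6 = 7
  3+6 = 1 carry 1
  final carry 1
Sum = 0o1172116; now AND with 0o211725:
  1&0=0, 1&2=0, 7&1=1, 2&1=0, 1&7=1, 1&2=0, 6&5=4

0o10104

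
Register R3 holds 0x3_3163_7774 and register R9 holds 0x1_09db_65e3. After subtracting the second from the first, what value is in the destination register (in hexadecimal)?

Subtract column by column in base 16:
  4-3 → 1
  7-e → 9 (borrow)
  7-5-1 → 1
  7-6 → 1
  3-b → 8 (borrow)
  6-d-1 → 8 (borrow)
  1-9-1 → 7 (borrow)
  3-0-1 → 2
  3-1 → 2

0x227881191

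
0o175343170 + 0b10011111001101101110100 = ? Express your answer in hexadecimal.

0o175343170 = 0x1F5C678 in hexadecimal.
0b10011111001101101110100 = 0x4F9B74 in hexadecimal.
Add column by column in base 16, right to left:
  8+4 = C
  7+7 = E
  6+B = 1 carry 1
  C+9+1 = 6 carry 1
  5+F+1 = 5 carry 1
  F+4+1 = 4 carry 1
  1+0+1 = 2

0x24561EC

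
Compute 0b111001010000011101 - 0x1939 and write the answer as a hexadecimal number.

0b111001010000011101 = 0x3941d in hexadecimal.
Subtract column by column in base 16:
  d-9 → 4
  1-3 → e (borrow)
  4-9-1 → a (borrow)
  9-1-1 → 7
  3-0 → 3

0x37ae4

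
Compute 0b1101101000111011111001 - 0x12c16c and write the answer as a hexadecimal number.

0x23cd8d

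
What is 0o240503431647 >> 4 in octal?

4 bits is not a whole number of base-8 digits; in binary: 10100000101000011100011001110100111 >> 4 = 1010000010100001110001100111010.

0o12024161472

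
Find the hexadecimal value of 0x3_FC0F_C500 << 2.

2 bits is not a whole number of base-16 digits; in binary: 1111111100000011111100010100000000 << 2 = 111111110000001111110001010000000000.

0xFF03F1400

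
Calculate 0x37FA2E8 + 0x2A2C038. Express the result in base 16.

Add column by column in base 16, right to left:
  8+8 = 0 carry 1
  E+3+1 = 2 carry 1
  2+0+1 = 3
  A+C = 6 carry 1
  F+2+1 = 2 carry 1
  7+A+1 = 2 carry 1
  3+2+1 = 6

0x6226320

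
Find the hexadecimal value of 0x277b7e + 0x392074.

0x609bf2

Add column by column in base 16, right to left:
  e+4 = 2 carry 1
  7+7+1 = f
  b+0 = b
  7+2 = 9
  7+9 = 0 carry 1
  2+3+1 = 6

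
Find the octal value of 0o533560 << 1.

0o1267340

1 bits is not a whole number of base-8 digits; in binary: 101011011101110000 << 1 = 1010110111011100000.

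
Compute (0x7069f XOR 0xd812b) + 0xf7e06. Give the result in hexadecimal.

First 0x7069f XOR 0xd812b = 0xa87b4.
Add column by column in base 16, right to left:
  4+6 = a
  b+0 = b
  7+e = 5 carry 1
  8+7+1 = 0 carry 1
  a+f+1 = a carry 1
  final carry 1

0x1a05ba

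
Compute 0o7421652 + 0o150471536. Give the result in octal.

0o160113410

Add column by column in base 8, right to left:
  2+6 = 0 carry 1
  5+3+1 = 1 carry 1
  6+5+1 = 4 carry 1
  1+1+1 = 3
  2+7 = 1 carry 1
  4+4+1 = 1 carry 1
  7+0+1 = 0 carry 1
  0+5+1 = 6
  0+1 = 1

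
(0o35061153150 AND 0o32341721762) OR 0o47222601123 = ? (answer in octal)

0o35061153150 AND 0o32341721762 = 0o30041101140.
Then OR with 0o47222601123.

0o77263701163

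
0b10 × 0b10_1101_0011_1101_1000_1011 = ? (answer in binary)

0b10110100111101100010110

Multiply each base-2 digit by 2, carrying:
  1×2 = 2 → write 0 carry 1
  1×2+1 = 3 → write 1 carry 1
  0×2+1 = 1 → write 1
  1×2 = 2 → write 0 carry 1
  0×2+1 = 1 → write 1
  0×2 = 0 → write 0
  0×2 = 0 → write 0
  1×2 = 2 → write 0 carry 1
  1×2+1 = 3 → write 1 carry 1
  0×2+1 = 1 → write 1
  1×2 = 2 → write 0 carry 1
  1×2+1 = 3 → write 1 carry 1
  1×2+1 = 3 → write 1 carry 1
  1×2+1 = 3 → write 1 carry 1
  0×2+1 = 1 → write 1
  0×2 = 0 → write 0
  1×2 = 2 → write 0 carry 1
  0×2+1 = 1 → write 1
  1×2 = 2 → write 0 carry 1
  1×2+1 = 3 → write 1 carry 1
  0×2+1 = 1 → write 1
  1×2 = 2 → write 0 carry 1
  remaining carry: 1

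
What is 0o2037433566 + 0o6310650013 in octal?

0o10350303601

Add column by column in base 8, right to left:
  6+3 = 1 carry 1
  6+1+1 = 0 carry 1
  5+0+1 = 6
  3+0 = 3
  3+5 = 0 carry 1
  4+6+1 = 3 carry 1
  7+0+1 = 0 carry 1
  3+1+1 = 5
  0+3 = 3
  2+6 = 0 carry 1
  final carry 1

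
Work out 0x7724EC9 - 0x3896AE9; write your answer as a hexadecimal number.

Subtract column by column in base 16:
  9-9 → 0
  C-E → E (borrow)
  E-A-1 → 3
  4-6 → E (borrow)
  2-9-1 → 8 (borrow)
  7-8-1 → E (borrow)
  7-3-1 → 3

0x3E8E3E0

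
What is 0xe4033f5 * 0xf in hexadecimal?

Multiply each base-16 digit by 15, carrying:
  5×15 = 75 → write b carry 4
  f×15+4 = 229 → write 5 carry 14
  3×15+14 = 59 → write b carry 3
  3×15+3 = 48 → write 0 carry 3
  0×15+3 = 3 → write 3
  4×15 = 60 → write c carry 3
  e×15+3 = 213 → write 5 carry 13
  remaining carry: d

0xd5c30b5b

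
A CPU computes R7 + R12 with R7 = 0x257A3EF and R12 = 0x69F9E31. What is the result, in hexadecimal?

0x8F74220

Add column by column in base 16, right to left:
  F+1 = 0 carry 1
  E+3+1 = 2 carry 1
  3+E+1 = 2 carry 1
  A+9+1 = 4 carry 1
  7+F+1 = 7 carry 1
  5+9+1 = F
  2+6 = 8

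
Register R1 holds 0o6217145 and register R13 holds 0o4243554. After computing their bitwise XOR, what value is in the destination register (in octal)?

0o2054411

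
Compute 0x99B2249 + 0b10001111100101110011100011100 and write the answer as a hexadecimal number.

0x1B8E0965

0b10001111100101110011100011100 = 0x11F2E71C in hexadecimal.
Add column by column in base 16, right to left:
  9+C = 5 carry 1
  4+1+1 = 6
  2+7 = 9
  2+E = 0 carry 1
  B+2+1 = E
  9+F = 8 carry 1
  9+1+1 = B
  0+1 = 1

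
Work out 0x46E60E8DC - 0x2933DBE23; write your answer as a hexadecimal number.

0x1DB232AB9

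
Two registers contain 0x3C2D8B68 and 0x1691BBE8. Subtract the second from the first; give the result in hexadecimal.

0x259BCF80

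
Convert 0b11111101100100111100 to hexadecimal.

Group the bits into nibbles: 1111 1101 1001 0011 1100 → fd93c.

0xfd93c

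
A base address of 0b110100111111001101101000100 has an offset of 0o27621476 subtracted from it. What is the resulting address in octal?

0o620074006

0b110100111111001101101000100 = 0o647715504 in octal.
Subtract column by column in base 8:
  4-6 → 6 (borrow)
  0-7-1 → 0 (borrow)
  5-4-1 → 0
  5-1 → 4
  1-2 → 7 (borrow)
  7-6-1 → 0
  7-7 → 0
  4-2 → 2
  6-0 → 6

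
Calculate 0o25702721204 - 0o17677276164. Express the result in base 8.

0o6003423020

Subtract column by column in base 8:
  4-4 → 0
  0-6 → 2 (borrow)
  2-1-1 → 0
  1-6 → 3 (borrow)
  2-7-1 → 2 (borrow)
  7-2-1 → 4
  2-7 → 3 (borrow)
  0-7-1 → 0 (borrow)
  7-6-1 → 0
  5-7 → 6 (borrow)
  2-1-1 → 0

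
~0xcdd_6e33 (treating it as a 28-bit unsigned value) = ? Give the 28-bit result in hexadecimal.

Each hex digit d becomes f−d:
  c→3, d→2, d→2, 6→9, e→1, 3→c, 3→c

0x32291cc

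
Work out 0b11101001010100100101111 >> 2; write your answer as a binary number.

Right shift by 2: drop the 2 least-significant bits.

0b111010010101001001011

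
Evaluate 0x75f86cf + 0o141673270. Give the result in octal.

0x75f86cf = 0o727703317 in octal.
Add column by column in base 8, right to left:
  7+0 = 7
  1+7 = 0 carry 1
  3+2+1 = 6
  3+3 = 6
  0+7 = 7
  7+6 = 5 carry 1
  7+1+1 = 1 carry 1
  2+4+1 = 7
  7+1 = 0 carry 1
  final carry 1

0o1071576607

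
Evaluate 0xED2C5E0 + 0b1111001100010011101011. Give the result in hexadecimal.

0b1111001100010011101011 = 0x3CC4EB in hexadecimal.
Add column by column in base 16, right to left:
  0+B = B
  E+E = C carry 1
  5+4+1 = A
  C+C = 8 carry 1
  2+C+1 = F
  D+3 = 0 carry 1
  E+0+1 = F

0xF0F8ACB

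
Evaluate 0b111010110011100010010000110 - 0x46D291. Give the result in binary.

0b111000100101111000111110101

0x46D291 = 0b10001101101001010010001 in binary.
Subtract column by column in base 2:
  0-1 → 1 (borrow)
  1-0-1 → 0
  1-0 → 1
  0-0 → 0
  0-1 → 1 (borrow)
  0-0-1 → 1 (borrow)
  0-0-1 → 1 (borrow)
  1-1-1 → 1 (borrow)
  0-0-1 → 1 (borrow)
  0-1-1 → 0 (borrow)
  1-0-1 → 0
  0-0 → 0
  0-1 → 1 (borrow)
  0-0-1 → 1 (borrow)
  1-1-1 → 1 (borrow)
  1-1-1 → 1 (borrow)
  1-0-1 → 0
  0-1 → 1 (borrow)
  0-1-1 → 0 (borrow)
  1-0-1 → 0
  1-0 → 1
  0-0 → 0
  1-1 → 0
  0-0 → 0
  1-0 → 1
  1-0 → 1
  1-0 → 1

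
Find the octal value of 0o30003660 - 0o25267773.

0o2513665

Subtract column by column in base 8:
  0-3 → 5 (borrow)
  6-7-1 → 6 (borrow)
  6-7-1 → 6 (borrow)
  3-7-1 → 3 (borrow)
  0-6-1 → 1 (borrow)
  0-2-1 → 5 (borrow)
  0-5-1 → 2 (borrow)
  3-2-1 → 0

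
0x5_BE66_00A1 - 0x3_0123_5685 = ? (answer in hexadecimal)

0x2BD42AA1C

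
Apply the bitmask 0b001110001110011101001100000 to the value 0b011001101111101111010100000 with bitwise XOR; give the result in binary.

XOR bit by bit (1 where the bits differ):
  011001101111101111010100000
^ 001110001110011101001100000
= 010111100001110010011000000

0b010111100001110010011000000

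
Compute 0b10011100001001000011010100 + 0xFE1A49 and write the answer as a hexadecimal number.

0b10011100001001000011010100 = 0x27090D4 in hexadecimal.
Add column by column in base 16, right to left:
  4+9 = D
  D+4 = 1 carry 1
  0+A+1 = B
  9+1 = A
  0+E = E
  7+F = 6 carry 1
  2+0+1 = 3

0x36EAB1D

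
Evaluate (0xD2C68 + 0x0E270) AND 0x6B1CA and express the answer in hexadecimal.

Add column by column in base 16, right to left:
  8+0 = 8
  6+7 = D
  C+2 = E
  2+E = 0 carry 1
  D+0+1 = E
Sum = 0xE0ED8; now AND with 0x6B1CA:
  E&6=6, 0&B=0, E&1=0, D&C=C, 8&A=8

0x600C8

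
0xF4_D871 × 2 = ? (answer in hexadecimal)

0x1E9B0E2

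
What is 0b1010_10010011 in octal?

0o5223

Group the bits in threes: 101 010 010 011 → 5223.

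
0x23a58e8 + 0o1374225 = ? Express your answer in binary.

0b10010000000101000101111101

0x23a58e8 = 0b10001110100101100011101000 in binary.
0o1374225 = 0b1011111100010010101 in binary.
Add column by column in base 2, right to left:
  0+1 = 1
  0+0 = 0
  0+1 = 1
  1+0 = 1
  0+1 = 1
  1+0 = 1
  1+0 = 1
  1+1 = 0 carry 1
  0+0+1 = 1
  0+0 = 0
  0+0 = 0
  1+1 = 0 carry 1
  1+1+1 = 1 carry 1
  0+1+1 = 0 carry 1
  1+1+1 = 1 carry 1
  0+1+1 = 0 carry 1
  0+1+1 = 0 carry 1
  1+0+1 = 0 carry 1
  0+1+1 = 0 carry 1
  1+0+1 = 0 carry 1
  1+0+1 = 0 carry 1
  1+0+1 = 0 carry 1
  0+0+1 = 1
  0+0 = 0
  0+0 = 0
  1+0 = 1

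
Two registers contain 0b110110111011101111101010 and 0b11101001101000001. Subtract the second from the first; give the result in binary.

0b110110011110100010101001

Subtract column by column in base 2:
  0-1 → 1 (borrow)
  1-0-1 → 0
  0-0 → 0
  1-0 → 1
  0-0 → 0
  1-0 → 1
  1-1 → 0
  1-0 → 1
  1-1 → 0
  1-1 → 0
  0-0 → 0
  1-0 → 1
  1-1 → 0
  1-0 → 1
  0-1 → 1 (borrow)
  1-1-1 → 1 (borrow)
  1-1-1 → 1 (borrow)
  1-0-1 → 0
  0-0 → 0
  1-0 → 1
  1-0 → 1
  0-0 → 0
  1-0 → 1
  1-0 → 1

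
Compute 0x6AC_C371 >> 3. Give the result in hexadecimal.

3 bits is not a whole number of base-16 digits; in binary: 110101011001100001101110001 >> 3 = 110101011001100001101110.

0xD5986E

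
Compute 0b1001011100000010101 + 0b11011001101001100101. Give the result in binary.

Add column by column in base 2, right to left:
  1+1 = 0 carry 1
  0+0+1 = 1
  1+1 = 0 carry 1
  0+0+1 = 1
  1+0 = 1
  0+1 = 1
  0+1 = 1
  0+0 = 0
  0+0 = 0
  0+1 = 1
  0+0 = 0
  1+1 = 0 carry 1
  1+1+1 = 1 carry 1
  1+0+1 = 0 carry 1
  0+0+1 = 1
  1+1 = 0 carry 1
  0+1+1 = 0 carry 1
  0+0+1 = 1
  1+1 = 0 carry 1
  0+1+1 = 0 carry 1
  final carry 1

0b100100101001001111010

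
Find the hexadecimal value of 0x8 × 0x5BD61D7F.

0x2DEB0EBF8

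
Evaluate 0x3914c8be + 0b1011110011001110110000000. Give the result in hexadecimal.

0x3a8e663e

0b1011110011001110110000000 = 0x1799d80 in hexadecimal.
Add column by column in base 16, right to left:
  e+0 = e
  b+8 = 3 carry 1
  8+d+1 = 6 carry 1
  c+9+1 = 6 carry 1
  4+9+1 = e
  1+7 = 8
  9+1 = a
  3+0 = 3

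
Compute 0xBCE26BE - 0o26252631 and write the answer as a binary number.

0b1011011101001101000100100101

0xBCE26BE = 0b1011110011100010011010111110 in binary.
0o26252631 = 0b10110010101010110011001 in binary.
Subtract column by column in base 2:
  0-1 → 1 (borrow)
  1-0-1 → 0
  1-0 → 1
  1-1 → 0
  1-1 → 0
  1-0 → 1
  0-0 → 0
  1-1 → 0
  0-1 → 1 (borrow)
  1-0-1 → 0
  1-1 → 0
  0-0 → 0
  0-1 → 1 (borrow)
  1-0-1 → 0
  0-1 → 1 (borrow)
  0-0-1 → 1 (borrow)
  0-1-1 → 0 (borrow)
  1-0-1 → 0
  1-0 → 1
  1-1 → 0
  0-1 → 1 (borrow)
  0-0-1 → 1 (borrow)
  1-1-1 → 1 (borrow)
  1-0-1 → 0
  1-0 → 1
  1-0 → 1
  0-0 → 0
  1-0 → 1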